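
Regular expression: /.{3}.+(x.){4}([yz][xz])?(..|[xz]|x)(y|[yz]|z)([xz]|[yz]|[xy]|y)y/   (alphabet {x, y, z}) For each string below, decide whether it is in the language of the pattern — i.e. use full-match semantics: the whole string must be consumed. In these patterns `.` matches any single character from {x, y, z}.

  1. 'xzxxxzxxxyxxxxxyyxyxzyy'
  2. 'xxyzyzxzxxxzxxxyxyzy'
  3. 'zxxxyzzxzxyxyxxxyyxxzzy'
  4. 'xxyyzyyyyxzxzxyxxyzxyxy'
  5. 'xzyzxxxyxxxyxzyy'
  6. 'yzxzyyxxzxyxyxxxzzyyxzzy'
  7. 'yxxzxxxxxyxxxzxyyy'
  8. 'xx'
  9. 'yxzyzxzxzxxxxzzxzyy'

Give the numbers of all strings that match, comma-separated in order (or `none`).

1 → match
2 → match
3 → match
4 → match
5 → match
6 → no match
7 → match
8. 'xx' → no match — must end with 'y'
9 → match

1, 2, 3, 4, 5, 7, 9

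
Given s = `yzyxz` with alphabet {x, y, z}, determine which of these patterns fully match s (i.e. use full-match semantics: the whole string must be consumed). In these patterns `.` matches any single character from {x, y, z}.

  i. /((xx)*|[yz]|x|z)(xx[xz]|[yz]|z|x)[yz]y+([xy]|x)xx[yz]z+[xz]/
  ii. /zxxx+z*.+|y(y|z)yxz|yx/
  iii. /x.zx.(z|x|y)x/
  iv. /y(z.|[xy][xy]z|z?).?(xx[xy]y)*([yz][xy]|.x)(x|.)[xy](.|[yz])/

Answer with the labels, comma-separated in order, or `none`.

i → no match
ii → match
iii → no match — must start with `x`
iv → no match

ii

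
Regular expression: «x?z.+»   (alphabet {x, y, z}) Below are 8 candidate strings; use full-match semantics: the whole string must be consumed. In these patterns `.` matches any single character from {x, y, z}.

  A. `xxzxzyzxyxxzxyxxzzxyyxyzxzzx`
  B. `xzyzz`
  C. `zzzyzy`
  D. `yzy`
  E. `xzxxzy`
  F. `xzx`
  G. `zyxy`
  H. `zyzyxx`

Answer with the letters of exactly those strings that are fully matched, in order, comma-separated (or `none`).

B, C, E, F, G, H

A → no match
B → match
C → match
D → no match
E → match
F → match
G → match
H → match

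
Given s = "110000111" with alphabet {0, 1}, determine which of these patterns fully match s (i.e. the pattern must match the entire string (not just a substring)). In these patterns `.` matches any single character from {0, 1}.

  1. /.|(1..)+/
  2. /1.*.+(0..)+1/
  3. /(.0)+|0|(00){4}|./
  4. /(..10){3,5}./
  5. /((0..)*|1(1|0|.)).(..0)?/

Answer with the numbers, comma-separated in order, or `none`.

2

1 → no match
2 → match
3 → no match
4 → no match
5 → no match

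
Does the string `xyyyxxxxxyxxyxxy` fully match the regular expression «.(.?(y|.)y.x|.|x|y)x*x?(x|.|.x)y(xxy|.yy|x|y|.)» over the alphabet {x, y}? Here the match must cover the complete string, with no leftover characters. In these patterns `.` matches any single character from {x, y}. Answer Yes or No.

No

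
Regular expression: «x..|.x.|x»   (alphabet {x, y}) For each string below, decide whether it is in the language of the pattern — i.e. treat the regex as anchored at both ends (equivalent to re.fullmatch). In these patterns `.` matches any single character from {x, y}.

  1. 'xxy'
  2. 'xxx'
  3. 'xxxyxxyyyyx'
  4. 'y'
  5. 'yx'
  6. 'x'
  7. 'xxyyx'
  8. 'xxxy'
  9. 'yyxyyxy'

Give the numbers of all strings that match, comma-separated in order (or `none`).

1. 'xxy' → match
2. 'xxx' → match
3. 'xxxyxxyyyyx' → no match
4. 'y' → no match
5. 'yx' → no match
6. 'x' → match
7. 'xxyyx' → no match
8. 'xxxy' → no match
9. 'yyxyyxy' → no match

1, 2, 6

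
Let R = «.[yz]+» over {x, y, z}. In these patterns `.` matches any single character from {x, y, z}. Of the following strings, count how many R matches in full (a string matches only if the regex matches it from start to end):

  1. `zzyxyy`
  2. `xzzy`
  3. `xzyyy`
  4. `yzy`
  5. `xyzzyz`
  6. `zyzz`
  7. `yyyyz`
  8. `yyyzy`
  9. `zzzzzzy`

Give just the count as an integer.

8

1 → no match
2 → match
3 → match
4 → match
5 → match
6 → match
7 → match
8 → match
9 → match
Total matched: 8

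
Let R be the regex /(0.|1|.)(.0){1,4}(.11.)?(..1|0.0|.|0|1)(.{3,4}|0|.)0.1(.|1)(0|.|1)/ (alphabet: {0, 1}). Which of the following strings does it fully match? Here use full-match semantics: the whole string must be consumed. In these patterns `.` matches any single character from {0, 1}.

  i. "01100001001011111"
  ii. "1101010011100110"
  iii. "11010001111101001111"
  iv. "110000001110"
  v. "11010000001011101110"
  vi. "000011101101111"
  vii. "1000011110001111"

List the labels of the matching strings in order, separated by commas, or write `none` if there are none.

ii, iii, iv, v, vi, vii

i → no match
ii → match
iii → match
iv → match
v → match
vi → match
vii → match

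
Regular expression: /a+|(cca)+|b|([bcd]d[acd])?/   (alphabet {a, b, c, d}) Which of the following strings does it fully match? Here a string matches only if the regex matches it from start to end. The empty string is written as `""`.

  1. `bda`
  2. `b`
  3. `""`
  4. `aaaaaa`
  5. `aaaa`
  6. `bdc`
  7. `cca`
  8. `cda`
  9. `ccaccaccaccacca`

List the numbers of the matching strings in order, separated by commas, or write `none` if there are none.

1, 2, 3, 4, 5, 6, 7, 8, 9

1. `bda` → match
2. `b` → match
3. `""` → match
4. `aaaaaa` → match
5. `aaaa` → match
6. `bdc` → match
7. `cca` → match
8. `cda` → match
9 → match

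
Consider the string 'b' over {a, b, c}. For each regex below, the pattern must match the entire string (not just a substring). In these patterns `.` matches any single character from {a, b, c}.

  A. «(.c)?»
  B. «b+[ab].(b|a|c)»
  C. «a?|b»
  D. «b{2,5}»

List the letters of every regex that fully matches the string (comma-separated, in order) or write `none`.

A → no match
B → no match
C → match
D → no match

C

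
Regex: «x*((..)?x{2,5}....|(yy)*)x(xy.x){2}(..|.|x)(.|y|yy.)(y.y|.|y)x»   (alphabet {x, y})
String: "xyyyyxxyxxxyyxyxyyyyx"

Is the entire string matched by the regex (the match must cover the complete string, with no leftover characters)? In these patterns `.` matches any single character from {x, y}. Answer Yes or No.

Yes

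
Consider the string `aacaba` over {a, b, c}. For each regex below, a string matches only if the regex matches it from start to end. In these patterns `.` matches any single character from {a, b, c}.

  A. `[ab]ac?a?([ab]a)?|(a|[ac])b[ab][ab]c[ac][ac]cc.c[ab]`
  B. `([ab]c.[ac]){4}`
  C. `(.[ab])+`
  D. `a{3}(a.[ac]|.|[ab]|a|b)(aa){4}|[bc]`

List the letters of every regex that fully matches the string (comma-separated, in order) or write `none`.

A, C

A → match
B → no match
C → match
D → no match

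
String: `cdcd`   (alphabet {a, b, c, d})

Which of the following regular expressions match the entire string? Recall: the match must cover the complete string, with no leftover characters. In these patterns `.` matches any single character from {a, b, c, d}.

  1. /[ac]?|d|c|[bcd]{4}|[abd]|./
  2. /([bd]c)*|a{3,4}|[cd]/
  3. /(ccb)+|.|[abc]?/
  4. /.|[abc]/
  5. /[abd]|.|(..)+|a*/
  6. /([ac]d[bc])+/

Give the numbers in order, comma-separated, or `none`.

1, 5

1 → match
2 → no match
3 → no match
4 → no match
5 → match
6 → no match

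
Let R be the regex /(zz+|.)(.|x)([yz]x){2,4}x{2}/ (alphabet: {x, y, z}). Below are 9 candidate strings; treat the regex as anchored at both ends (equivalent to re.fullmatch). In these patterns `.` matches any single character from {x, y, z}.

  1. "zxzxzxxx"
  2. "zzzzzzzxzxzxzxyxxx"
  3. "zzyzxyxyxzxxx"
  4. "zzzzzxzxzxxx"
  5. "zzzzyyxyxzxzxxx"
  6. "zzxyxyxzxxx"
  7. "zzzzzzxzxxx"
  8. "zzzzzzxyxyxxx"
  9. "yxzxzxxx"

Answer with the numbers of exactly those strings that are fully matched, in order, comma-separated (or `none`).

1, 2, 3, 4, 5, 6, 7, 8, 9

1 → match
2 → match
3 → match
4 → match
5 → match
6 → match
7 → match
8 → match
9 → match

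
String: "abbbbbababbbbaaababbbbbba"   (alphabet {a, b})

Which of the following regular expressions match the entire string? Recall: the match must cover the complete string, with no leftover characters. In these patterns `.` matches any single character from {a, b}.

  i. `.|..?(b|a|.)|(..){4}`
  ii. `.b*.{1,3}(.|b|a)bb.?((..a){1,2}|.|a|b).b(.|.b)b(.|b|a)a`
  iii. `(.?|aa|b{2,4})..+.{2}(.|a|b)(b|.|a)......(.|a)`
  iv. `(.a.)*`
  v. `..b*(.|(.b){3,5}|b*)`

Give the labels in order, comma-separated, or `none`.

i → no match
ii → match
iii → match
iv → no match
v → no match

ii, iii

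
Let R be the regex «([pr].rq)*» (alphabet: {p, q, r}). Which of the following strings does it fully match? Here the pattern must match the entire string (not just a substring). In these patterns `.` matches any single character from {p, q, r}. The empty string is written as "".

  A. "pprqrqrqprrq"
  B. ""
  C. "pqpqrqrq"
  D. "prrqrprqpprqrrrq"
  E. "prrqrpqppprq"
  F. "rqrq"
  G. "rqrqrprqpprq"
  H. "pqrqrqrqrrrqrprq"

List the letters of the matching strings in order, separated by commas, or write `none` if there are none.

A → match
B → match
C → no match
D → match
E → no match
F → match
G → match
H → match

A, B, D, F, G, H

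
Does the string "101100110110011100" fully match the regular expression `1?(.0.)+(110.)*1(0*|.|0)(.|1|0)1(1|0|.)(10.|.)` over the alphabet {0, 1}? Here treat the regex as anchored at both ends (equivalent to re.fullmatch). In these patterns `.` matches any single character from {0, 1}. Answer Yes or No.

Yes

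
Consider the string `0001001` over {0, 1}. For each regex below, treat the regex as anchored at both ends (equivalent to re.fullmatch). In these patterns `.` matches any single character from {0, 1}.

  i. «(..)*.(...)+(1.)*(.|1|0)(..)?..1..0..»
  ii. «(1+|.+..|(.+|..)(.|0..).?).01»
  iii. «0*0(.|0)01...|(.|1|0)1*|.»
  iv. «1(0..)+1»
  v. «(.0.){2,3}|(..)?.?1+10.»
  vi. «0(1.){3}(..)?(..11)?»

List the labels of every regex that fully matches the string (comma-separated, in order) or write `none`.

ii, iii

i → no match
ii → match
iii → match
iv → no match — must start with `10`
v → no match
vi → no match — must start with `01`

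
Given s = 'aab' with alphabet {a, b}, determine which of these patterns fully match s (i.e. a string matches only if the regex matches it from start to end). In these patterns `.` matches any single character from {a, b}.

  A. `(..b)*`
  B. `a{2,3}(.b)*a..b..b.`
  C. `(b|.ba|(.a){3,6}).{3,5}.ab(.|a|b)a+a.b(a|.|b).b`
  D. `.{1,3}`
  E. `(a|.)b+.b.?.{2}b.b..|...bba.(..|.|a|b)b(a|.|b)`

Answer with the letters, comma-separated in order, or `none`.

A, D

A → match
B → no match
C → no match
D → match
E → no match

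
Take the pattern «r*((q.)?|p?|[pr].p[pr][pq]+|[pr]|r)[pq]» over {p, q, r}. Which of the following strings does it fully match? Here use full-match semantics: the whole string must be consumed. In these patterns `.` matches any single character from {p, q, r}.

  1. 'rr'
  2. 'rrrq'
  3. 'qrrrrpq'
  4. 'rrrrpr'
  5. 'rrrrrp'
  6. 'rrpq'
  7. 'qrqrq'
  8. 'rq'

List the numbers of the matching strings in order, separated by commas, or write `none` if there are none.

2, 5, 6, 8

1 → no match
2 → match
3 → no match
4 → no match
5 → match
6 → match
7 → no match
8 → match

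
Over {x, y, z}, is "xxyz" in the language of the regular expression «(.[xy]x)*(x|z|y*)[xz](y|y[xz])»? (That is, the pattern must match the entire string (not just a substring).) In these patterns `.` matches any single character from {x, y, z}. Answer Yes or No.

Yes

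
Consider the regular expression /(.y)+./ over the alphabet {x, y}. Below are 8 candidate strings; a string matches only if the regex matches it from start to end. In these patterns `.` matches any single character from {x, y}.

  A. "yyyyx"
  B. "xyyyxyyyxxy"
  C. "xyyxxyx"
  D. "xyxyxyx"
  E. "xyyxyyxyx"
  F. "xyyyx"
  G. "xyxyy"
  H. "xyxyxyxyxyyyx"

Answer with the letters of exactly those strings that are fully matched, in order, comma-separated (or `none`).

A, D, F, G, H

A → match
B → no match
C → no match
D → match
E → no match
F → match
G → match
H → match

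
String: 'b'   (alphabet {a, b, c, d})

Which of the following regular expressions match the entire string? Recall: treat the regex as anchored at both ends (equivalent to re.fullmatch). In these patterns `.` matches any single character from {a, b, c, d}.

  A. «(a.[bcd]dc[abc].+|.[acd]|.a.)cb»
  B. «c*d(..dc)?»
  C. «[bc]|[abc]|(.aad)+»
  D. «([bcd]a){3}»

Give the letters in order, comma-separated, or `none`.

C

A → no match — must end with 'cb'
B → no match
C → match
D → no match — must end with 'a'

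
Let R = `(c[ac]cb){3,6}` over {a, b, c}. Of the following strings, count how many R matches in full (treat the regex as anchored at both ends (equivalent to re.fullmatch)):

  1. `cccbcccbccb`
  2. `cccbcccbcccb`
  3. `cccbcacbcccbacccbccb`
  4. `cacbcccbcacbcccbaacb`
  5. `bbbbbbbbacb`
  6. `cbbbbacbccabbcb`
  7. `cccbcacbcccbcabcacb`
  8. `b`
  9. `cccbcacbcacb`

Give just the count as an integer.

1 → no match
2 → match
3 → no match
4 → no match
5 → no match — must start with `c`
6 → no match
7 → no match
8 → no match — must start with `c`
9 → match
Total matched: 2

2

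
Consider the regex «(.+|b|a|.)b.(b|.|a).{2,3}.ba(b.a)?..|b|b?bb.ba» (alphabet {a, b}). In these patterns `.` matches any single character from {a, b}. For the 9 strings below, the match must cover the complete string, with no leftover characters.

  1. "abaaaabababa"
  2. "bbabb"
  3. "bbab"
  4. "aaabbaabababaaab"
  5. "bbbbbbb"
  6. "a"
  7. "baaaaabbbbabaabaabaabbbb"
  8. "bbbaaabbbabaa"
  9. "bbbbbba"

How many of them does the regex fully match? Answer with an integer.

2

1 → match
2 → no match
3 → no match
4 → match
5 → no match
6 → no match
7 → no match
8 → no match
9 → no match
Total matched: 2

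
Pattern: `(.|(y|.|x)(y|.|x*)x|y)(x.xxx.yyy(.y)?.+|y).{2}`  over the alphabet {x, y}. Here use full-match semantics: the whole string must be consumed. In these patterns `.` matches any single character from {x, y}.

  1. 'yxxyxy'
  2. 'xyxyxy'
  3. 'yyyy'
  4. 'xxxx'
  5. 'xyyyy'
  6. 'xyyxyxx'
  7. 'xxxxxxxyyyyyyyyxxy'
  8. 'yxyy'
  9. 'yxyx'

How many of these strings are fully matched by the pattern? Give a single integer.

1 → match
2 → match
3 → match
4 → no match
5 → no match
6 → no match
7 → match
8 → no match
9 → no match
Total matched: 4

4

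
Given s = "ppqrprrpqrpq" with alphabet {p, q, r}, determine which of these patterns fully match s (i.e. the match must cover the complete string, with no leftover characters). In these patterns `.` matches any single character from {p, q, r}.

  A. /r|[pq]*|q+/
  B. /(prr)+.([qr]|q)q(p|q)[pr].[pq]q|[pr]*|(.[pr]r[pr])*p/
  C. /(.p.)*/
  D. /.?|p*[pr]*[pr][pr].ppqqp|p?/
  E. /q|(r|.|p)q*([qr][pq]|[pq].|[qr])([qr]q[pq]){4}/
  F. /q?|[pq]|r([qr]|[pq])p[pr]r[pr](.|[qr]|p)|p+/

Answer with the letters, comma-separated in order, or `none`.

C

A → no match
B → no match
C → match
D → no match
E → no match
F → no match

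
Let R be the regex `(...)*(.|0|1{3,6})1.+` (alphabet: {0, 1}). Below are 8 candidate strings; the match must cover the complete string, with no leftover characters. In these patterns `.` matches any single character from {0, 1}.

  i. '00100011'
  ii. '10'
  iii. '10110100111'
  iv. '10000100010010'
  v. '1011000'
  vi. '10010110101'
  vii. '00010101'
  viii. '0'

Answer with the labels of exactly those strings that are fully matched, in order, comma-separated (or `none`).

none

i → no match
ii → no match
iii → no match
iv → no match
v → no match
vi → no match
vii → no match
viii → no match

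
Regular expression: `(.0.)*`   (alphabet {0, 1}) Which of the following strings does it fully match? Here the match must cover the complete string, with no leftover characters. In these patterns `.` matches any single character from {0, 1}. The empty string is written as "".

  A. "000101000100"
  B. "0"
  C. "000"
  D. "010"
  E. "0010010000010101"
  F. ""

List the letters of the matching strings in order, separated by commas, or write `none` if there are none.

A, C, F

A. "000101000100" → match
B. "0" → no match
C. "000" → match
D. "010" → no match
E → no match
F. "" → match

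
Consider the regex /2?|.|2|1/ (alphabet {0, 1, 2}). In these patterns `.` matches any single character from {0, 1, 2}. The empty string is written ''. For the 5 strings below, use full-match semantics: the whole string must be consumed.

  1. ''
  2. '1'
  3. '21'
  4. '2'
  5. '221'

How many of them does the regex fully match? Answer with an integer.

1 → match
2 → match
3 → no match
4 → match
5 → no match
Total matched: 3

3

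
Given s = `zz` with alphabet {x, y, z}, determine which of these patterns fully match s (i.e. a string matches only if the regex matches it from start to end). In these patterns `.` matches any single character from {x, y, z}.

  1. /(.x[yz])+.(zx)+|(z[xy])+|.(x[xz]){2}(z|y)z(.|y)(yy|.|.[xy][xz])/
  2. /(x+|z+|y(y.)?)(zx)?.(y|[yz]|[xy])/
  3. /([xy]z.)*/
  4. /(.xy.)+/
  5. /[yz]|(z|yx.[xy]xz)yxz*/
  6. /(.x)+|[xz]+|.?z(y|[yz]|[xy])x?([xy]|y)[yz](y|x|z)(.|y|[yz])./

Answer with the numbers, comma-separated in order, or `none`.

1 → no match
2 → no match
3 → no match
4 → no match
5 → no match
6 → match

6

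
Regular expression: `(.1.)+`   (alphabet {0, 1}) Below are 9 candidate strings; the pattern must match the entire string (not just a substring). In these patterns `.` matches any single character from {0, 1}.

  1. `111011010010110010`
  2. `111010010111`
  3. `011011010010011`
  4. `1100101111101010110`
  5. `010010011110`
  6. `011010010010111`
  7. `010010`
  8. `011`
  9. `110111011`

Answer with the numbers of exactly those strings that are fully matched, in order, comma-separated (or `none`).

1, 2, 3, 5, 6, 7, 8, 9

1 → match
2 → match
3 → match
4 → no match
5 → match
6 → match
7 → match
8 → match
9 → match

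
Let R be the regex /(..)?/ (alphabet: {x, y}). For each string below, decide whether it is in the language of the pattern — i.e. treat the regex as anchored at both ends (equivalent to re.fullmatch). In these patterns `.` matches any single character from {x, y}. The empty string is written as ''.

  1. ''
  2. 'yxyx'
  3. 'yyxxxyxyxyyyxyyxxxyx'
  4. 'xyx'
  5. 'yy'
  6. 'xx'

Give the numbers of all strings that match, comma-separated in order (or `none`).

1, 5, 6

1 → match
2 → no match
3 → no match
4 → no match
5 → match
6 → match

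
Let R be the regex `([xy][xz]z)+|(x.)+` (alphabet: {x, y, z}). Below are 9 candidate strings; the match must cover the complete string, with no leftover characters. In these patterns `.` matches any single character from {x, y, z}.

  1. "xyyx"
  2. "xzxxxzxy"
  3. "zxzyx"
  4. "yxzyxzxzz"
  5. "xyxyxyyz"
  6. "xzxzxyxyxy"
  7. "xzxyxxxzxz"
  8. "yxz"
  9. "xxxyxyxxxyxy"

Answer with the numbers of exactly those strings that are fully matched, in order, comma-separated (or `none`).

1 → no match
2 → match
3 → no match
4 → match
5 → no match
6 → match
7 → match
8 → match
9 → match

2, 4, 6, 7, 8, 9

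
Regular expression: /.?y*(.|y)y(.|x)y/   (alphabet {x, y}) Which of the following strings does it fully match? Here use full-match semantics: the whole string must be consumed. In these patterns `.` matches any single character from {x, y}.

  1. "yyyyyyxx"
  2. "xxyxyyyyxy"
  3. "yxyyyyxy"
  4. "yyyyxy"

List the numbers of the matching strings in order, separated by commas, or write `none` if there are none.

4

1 → no match — must end with "y"
2 → no match
3 → no match
4 → match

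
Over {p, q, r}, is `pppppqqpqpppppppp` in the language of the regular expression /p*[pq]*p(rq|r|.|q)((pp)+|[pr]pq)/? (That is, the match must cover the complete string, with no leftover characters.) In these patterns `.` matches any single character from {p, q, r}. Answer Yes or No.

Yes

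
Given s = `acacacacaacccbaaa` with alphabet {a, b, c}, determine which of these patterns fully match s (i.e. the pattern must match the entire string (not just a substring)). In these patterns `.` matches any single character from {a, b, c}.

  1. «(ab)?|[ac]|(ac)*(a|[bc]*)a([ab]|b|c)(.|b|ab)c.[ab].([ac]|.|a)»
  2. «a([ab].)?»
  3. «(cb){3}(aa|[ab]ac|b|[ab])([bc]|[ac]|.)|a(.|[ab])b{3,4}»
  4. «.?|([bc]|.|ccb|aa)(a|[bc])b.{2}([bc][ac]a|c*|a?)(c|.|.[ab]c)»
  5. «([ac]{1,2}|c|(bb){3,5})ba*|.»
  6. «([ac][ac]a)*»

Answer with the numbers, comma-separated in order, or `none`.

1

1 → match
2 → no match
3 → no match
4 → no match
5 → no match
6 → no match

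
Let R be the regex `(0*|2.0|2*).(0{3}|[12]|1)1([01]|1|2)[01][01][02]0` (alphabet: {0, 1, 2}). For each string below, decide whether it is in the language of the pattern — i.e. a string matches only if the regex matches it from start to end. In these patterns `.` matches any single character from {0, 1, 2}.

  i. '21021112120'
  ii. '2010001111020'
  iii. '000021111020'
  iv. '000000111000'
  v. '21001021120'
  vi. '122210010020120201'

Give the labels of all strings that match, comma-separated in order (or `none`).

i → no match
ii → no match
iii → match
iv → match
v → no match
vi → no match — must end with '0'

iii, iv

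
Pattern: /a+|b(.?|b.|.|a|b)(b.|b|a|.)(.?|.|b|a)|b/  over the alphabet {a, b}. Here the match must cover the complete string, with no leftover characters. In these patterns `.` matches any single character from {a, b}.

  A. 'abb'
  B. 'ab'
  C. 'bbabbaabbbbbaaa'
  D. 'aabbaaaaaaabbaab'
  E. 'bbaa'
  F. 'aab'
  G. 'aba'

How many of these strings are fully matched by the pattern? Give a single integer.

A → no match
B → no match
C → no match
D → no match
E → match
F → no match
G → no match
Total matched: 1

1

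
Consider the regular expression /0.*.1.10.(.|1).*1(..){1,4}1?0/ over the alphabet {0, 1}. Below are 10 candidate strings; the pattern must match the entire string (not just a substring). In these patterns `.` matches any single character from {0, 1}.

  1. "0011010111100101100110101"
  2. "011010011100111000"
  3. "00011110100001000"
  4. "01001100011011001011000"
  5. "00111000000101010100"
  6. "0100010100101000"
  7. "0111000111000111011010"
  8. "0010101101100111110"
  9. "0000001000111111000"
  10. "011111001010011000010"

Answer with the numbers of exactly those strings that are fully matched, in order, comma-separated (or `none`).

1 → no match — must end with "0"
2 → match
3 → match
4 → no match
5 → no match
6 → match
7 → match
8 → match
9 → no match
10 → match

2, 3, 6, 7, 8, 10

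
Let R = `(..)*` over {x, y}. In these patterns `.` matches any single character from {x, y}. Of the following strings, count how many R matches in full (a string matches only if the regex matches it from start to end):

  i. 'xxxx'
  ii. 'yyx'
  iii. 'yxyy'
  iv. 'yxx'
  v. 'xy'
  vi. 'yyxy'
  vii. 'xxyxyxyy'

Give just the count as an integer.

5

i → match
ii → no match
iii → match
iv → no match
v → match
vi → match
vii → match
Total matched: 5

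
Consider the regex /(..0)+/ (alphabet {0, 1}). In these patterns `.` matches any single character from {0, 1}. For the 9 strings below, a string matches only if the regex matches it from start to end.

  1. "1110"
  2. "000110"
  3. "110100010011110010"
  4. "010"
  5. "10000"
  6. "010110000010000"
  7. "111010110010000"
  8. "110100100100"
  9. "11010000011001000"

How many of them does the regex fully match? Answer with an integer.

4

1 → no match
2 → match
3 → no match
4 → match
5 → no match
6 → match
7 → no match
8 → match
9 → no match
Total matched: 4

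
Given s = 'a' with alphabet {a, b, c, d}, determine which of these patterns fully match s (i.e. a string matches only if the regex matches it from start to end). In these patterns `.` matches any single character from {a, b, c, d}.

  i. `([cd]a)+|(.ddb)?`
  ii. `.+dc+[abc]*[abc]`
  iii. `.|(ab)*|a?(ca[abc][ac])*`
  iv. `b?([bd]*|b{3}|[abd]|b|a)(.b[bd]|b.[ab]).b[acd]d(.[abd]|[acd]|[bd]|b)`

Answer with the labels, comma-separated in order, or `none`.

iii

i → no match
ii → no match
iii → match
iv → no match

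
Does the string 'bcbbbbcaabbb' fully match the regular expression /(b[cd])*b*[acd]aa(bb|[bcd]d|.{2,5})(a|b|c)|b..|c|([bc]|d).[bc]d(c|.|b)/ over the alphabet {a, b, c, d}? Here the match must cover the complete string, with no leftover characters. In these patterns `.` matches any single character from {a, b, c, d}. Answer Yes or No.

Yes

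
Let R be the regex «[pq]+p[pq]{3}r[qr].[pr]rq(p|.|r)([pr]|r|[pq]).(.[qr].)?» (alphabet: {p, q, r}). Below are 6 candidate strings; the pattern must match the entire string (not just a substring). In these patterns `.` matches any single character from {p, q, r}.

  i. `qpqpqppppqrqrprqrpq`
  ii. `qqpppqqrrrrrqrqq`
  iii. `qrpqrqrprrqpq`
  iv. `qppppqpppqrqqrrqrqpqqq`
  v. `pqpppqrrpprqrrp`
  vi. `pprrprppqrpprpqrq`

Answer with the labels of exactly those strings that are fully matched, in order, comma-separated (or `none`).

i, ii, iv, v

i → match
ii → match
iii → no match
iv → match
v → match
vi → no match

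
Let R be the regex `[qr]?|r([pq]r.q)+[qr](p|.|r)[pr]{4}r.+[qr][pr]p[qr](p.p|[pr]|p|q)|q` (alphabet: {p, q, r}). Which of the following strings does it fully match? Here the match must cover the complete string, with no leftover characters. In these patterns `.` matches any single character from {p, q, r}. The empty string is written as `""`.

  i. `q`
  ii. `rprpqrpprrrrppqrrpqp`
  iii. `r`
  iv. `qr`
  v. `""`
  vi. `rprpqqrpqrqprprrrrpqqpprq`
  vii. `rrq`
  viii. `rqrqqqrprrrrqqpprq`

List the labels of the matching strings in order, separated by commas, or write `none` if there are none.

i, ii, iii, v, vi, viii

i → match
ii → match
iii → match
iv → no match
v → match
vi → match
vii → no match
viii → match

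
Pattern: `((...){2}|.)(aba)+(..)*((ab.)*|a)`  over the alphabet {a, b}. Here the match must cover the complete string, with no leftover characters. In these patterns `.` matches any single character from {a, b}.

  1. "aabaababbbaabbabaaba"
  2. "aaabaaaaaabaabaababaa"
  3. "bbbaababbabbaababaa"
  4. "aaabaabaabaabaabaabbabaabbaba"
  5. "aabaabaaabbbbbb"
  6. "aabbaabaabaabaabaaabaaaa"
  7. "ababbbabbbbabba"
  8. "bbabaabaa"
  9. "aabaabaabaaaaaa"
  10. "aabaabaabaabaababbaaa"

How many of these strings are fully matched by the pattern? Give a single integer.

1 → match
2 → no match
3 → no match
4 → no match
5 → match
6 → no match
7 → no match
8 → no match
9 → match
10 → match
Total matched: 4

4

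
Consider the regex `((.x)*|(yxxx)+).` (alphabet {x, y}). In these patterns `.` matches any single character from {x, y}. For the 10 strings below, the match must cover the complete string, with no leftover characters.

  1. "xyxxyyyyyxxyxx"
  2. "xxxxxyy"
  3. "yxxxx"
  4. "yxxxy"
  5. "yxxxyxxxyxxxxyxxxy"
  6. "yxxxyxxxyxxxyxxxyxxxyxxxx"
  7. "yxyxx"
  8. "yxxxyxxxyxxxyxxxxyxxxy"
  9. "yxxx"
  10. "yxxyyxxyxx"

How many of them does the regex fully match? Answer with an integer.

4

1 → no match
2 → no match
3 → match
4 → match
5 → no match
6 → match
7 → match
8 → no match
9 → no match
10 → no match
Total matched: 4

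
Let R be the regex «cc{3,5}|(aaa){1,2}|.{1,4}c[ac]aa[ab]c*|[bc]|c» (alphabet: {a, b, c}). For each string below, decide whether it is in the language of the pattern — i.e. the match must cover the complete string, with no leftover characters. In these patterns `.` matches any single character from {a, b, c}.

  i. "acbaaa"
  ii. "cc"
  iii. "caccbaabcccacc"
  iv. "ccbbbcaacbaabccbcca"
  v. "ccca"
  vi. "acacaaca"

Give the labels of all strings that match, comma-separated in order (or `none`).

none

i → no match
ii → no match
iii → no match
iv → no match
v → no match
vi → no match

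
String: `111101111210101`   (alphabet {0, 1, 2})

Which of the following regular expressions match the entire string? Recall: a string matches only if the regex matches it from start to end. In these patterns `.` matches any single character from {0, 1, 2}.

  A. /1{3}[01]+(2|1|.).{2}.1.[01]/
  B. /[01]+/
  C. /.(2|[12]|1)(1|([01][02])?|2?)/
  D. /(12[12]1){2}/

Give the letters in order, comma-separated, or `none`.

A

A → match
B → no match
C → no match
D → no match — must start with `12`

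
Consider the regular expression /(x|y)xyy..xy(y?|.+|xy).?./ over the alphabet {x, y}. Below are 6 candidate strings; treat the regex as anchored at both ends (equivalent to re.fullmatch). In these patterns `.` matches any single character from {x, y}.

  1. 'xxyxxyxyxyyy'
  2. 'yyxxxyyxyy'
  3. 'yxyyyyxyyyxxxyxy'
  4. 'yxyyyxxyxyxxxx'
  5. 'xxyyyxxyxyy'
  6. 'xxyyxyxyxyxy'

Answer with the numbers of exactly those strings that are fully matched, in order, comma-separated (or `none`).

1 → no match
2 → no match
3 → match
4 → match
5 → match
6 → match

3, 4, 5, 6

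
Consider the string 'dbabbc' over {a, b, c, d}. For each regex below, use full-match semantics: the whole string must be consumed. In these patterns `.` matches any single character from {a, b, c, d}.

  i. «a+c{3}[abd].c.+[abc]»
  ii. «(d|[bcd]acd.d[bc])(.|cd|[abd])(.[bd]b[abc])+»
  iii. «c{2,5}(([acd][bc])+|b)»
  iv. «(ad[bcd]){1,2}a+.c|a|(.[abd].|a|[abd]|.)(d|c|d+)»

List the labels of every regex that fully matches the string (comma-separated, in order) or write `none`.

i → no match — must start with 'a'
ii → match
iii → no match — must start with 'c'
iv → no match

ii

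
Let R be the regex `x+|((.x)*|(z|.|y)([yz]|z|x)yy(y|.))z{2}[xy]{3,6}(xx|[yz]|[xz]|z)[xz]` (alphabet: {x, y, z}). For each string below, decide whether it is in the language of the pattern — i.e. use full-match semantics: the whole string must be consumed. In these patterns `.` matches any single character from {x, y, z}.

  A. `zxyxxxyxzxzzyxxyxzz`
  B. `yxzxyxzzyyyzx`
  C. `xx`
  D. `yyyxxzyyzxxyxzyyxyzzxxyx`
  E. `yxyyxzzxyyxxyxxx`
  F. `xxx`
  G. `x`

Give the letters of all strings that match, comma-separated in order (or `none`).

A, B, C, E, F, G

A → match
B → match
C → match
D → no match
E → match
F → match
G → match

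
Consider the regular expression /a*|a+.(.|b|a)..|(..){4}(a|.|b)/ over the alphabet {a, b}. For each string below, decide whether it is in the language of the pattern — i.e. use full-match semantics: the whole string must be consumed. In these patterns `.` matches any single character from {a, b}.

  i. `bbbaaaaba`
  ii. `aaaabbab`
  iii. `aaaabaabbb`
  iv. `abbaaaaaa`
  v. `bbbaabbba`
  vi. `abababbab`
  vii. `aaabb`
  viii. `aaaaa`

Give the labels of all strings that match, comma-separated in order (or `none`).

i → match
ii → match
iii → no match
iv → match
v → match
vi → match
vii → match
viii → match

i, ii, iv, v, vi, vii, viii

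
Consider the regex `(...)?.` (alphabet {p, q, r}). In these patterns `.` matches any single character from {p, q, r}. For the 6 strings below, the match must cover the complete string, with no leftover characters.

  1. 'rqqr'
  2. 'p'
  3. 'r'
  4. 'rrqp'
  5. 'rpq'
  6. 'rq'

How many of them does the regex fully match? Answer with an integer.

1 → match
2 → match
3 → match
4 → match
5 → no match
6 → no match
Total matched: 4

4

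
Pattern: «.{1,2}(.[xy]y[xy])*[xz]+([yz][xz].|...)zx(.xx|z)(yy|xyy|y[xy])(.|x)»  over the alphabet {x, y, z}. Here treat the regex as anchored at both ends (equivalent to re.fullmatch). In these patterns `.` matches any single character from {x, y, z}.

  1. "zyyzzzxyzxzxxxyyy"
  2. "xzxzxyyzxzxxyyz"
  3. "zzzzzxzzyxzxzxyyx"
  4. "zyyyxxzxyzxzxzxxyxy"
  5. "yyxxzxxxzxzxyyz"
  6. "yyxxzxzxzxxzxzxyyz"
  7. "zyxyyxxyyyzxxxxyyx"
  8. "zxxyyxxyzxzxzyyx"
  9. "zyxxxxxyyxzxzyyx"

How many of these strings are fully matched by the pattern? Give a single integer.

1 → no match
2 → match
3 → match
4 → match
5 → match
6 → match
7 → match
8 → match
9 → match
Total matched: 8

8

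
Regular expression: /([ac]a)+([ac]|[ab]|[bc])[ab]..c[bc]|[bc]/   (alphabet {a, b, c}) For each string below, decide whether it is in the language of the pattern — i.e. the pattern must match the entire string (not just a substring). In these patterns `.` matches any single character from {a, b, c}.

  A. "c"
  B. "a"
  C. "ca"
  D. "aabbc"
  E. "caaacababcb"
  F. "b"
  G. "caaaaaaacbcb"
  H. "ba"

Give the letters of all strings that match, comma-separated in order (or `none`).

A, F, G

A. "c" → match
B. "a" → no match
C. "ca" → no match
D. "aabbc" → no match
E. "caaacababcb" → no match
F. "b" → match
G. "caaaaaaacbcb" → match
H. "ba" → no match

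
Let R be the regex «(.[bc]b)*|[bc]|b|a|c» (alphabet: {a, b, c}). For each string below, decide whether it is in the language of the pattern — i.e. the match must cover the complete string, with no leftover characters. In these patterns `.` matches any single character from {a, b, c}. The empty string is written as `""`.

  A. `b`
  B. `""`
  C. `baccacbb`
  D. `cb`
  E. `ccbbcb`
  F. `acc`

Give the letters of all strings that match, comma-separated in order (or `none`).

A, B, E

A → match
B → match
C → no match
D → no match
E → match
F → no match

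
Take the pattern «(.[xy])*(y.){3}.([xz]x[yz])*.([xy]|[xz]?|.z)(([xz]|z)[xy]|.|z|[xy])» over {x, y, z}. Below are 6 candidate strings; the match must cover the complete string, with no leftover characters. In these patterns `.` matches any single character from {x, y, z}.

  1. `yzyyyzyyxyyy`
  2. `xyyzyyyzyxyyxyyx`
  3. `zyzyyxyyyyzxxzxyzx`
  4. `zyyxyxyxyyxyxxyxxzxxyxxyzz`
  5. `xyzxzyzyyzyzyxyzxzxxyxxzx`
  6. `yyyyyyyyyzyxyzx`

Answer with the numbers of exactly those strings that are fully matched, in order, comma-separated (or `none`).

1 → no match
2 → no match
3 → match
4 → no match
5 → match
6 → match

3, 5, 6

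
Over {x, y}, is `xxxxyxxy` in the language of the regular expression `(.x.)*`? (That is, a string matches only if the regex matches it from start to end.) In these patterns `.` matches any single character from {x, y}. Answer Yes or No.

No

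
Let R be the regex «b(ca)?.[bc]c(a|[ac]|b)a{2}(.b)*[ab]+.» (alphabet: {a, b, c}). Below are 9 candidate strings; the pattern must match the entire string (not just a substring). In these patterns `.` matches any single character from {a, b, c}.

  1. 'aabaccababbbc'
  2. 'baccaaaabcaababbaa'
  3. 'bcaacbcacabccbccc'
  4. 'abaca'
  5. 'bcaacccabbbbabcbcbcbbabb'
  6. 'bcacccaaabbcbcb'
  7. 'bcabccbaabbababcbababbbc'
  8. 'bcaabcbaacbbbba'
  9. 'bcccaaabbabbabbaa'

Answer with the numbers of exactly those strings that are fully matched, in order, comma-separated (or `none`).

7, 8, 9

1 → no match — must start with 'b'
2 → no match
3 → no match
4. 'abaca' → no match — must start with 'b'
5 → no match
6 → no match
7 → match
8 → match
9 → match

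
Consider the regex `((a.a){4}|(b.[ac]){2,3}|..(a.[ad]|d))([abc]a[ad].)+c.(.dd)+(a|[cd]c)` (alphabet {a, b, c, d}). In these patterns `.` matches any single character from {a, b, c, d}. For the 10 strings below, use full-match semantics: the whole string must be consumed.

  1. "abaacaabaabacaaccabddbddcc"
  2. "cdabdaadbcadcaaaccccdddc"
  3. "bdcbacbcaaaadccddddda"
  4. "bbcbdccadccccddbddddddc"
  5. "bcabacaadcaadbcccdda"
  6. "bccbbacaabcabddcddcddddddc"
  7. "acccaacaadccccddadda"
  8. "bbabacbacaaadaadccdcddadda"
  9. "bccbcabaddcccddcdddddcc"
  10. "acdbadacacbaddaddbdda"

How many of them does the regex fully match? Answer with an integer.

1 → match
2 → match
3 → no match
4 → match
5 → match
6 → match
7 → no match
8 → match
9 → match
10 → no match
Total matched: 7

7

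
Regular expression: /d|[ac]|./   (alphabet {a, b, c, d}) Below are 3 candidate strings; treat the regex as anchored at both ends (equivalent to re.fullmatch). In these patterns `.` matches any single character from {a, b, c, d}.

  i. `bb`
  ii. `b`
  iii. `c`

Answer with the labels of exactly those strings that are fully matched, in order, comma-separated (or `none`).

ii, iii

i → no match
ii → match
iii → match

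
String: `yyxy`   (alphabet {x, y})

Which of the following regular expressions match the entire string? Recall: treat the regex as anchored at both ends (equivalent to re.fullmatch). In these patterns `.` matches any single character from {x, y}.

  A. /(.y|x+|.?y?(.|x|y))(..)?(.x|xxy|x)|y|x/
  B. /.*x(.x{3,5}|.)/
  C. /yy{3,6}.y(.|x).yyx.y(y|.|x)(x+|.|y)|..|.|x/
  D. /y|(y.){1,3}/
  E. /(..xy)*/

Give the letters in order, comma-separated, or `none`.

B, E

A → no match
B → match
C → no match
D → no match
E → match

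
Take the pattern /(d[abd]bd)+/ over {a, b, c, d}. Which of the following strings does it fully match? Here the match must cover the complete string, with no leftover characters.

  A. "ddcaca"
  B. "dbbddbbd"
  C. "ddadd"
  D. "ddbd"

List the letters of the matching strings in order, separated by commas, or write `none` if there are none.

B, D

A → no match — must end with "bd"
B → match
C → no match — must end with "bd"
D → match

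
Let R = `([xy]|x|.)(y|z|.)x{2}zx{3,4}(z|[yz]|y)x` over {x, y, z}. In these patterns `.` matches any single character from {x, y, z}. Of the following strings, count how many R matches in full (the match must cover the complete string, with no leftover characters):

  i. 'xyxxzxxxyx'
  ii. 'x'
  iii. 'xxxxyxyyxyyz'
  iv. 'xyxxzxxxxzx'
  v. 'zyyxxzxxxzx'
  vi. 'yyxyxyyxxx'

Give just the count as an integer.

2

i. 'xyxxzxxxyx' → match
ii. 'x' → no match
iii. 'xxxxyxyyxyyz' → no match — must end with 'x'
iv. 'xyxxzxxxxzx' → match
v. 'zyyxxzxxxzx' → no match
vi. 'yyxyxyyxxx' → no match
Total matched: 2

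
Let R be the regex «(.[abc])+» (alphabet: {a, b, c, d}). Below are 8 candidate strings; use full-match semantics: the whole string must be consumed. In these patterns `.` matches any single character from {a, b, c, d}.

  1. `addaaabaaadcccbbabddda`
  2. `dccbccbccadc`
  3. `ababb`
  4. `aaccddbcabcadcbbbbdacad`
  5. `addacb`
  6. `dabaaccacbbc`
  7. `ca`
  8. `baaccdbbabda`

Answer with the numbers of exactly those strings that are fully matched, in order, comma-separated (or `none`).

2, 6, 7

1 → no match
2. `dccbccbccadc` → match
3. `ababb` → no match
4 → no match
5. `addacb` → no match
6. `dabaaccacbbc` → match
7. `ca` → match
8. `baaccdbbabda` → no match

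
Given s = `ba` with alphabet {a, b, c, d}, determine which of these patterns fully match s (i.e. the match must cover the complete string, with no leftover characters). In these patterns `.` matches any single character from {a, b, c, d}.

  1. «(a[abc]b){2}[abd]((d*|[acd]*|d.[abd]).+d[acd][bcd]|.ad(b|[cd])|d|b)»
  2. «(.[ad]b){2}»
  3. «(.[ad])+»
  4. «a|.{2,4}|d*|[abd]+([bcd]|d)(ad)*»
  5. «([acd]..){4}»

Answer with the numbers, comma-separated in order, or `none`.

3, 4

1 → no match — must start with `a`
2 → no match — must end with `b`
3 → match
4 → match
5 → no match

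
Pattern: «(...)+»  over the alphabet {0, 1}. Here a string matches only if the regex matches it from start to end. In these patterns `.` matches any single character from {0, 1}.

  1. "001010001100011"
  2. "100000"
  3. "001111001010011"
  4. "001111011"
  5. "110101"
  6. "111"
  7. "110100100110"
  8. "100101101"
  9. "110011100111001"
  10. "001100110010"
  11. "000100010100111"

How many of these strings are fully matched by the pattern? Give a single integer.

1 → match
2. "100000" → match
3 → match
4. "001111011" → match
5. "110101" → match
6. "111" → match
7. "110100100110" → match
8. "100101101" → match
9 → match
10. "001100110010" → match
11 → match
Total matched: 11

11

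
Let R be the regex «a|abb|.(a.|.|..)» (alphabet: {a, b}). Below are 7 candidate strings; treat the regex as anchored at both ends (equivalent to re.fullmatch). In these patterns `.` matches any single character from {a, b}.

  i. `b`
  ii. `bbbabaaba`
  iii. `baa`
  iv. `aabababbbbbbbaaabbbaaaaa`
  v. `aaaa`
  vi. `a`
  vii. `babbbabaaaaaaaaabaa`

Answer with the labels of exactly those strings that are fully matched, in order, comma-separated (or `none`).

iii, vi

i → no match
ii → no match
iii → match
iv → no match
v → no match
vi → match
vii → no match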